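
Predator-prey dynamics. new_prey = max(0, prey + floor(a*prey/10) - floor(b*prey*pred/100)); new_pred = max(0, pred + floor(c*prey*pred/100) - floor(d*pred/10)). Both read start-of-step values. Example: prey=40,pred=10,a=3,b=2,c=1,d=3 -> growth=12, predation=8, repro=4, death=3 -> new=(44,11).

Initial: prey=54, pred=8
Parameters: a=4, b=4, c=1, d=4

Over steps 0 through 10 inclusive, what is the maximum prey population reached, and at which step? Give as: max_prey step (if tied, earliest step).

Answer: 61 2

Derivation:
Step 1: prey: 54+21-17=58; pred: 8+4-3=9
Step 2: prey: 58+23-20=61; pred: 9+5-3=11
Step 3: prey: 61+24-26=59; pred: 11+6-4=13
Step 4: prey: 59+23-30=52; pred: 13+7-5=15
Step 5: prey: 52+20-31=41; pred: 15+7-6=16
Step 6: prey: 41+16-26=31; pred: 16+6-6=16
Step 7: prey: 31+12-19=24; pred: 16+4-6=14
Step 8: prey: 24+9-13=20; pred: 14+3-5=12
Step 9: prey: 20+8-9=19; pred: 12+2-4=10
Step 10: prey: 19+7-7=19; pred: 10+1-4=7
Max prey = 61 at step 2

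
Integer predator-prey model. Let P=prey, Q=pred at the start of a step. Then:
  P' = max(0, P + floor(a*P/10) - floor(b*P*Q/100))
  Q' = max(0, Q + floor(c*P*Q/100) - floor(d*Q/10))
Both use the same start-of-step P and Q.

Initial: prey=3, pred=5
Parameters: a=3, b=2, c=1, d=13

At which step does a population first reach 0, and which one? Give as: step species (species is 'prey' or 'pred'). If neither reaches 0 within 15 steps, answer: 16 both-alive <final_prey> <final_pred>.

Answer: 1 pred

Derivation:
Step 1: prey: 3+0-0=3; pred: 5+0-6=0
First extinction: pred at step 1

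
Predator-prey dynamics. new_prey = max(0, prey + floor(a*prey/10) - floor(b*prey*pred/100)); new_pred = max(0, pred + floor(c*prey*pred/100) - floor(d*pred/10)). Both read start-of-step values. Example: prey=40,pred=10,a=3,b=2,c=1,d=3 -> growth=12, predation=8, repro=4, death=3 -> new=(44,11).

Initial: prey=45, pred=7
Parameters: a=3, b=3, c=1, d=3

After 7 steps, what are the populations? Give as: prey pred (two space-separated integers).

Step 1: prey: 45+13-9=49; pred: 7+3-2=8
Step 2: prey: 49+14-11=52; pred: 8+3-2=9
Step 3: prey: 52+15-14=53; pred: 9+4-2=11
Step 4: prey: 53+15-17=51; pred: 11+5-3=13
Step 5: prey: 51+15-19=47; pred: 13+6-3=16
Step 6: prey: 47+14-22=39; pred: 16+7-4=19
Step 7: prey: 39+11-22=28; pred: 19+7-5=21

Answer: 28 21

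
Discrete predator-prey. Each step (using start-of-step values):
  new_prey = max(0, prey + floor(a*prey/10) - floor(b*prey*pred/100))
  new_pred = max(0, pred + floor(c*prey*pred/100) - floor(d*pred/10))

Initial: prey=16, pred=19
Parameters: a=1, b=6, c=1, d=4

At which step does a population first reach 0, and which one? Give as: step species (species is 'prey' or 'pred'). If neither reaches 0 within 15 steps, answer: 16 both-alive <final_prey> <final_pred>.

Answer: 1 prey

Derivation:
Step 1: prey: 16+1-18=0; pred: 19+3-7=15
First extinction: prey at step 1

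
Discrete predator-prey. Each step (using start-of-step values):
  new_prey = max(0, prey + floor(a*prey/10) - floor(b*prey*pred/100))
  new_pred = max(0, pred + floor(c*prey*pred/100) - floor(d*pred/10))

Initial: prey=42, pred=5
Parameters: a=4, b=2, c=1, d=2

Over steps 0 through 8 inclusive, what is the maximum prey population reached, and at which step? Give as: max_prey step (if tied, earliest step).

Answer: 99 4

Derivation:
Step 1: prey: 42+16-4=54; pred: 5+2-1=6
Step 2: prey: 54+21-6=69; pred: 6+3-1=8
Step 3: prey: 69+27-11=85; pred: 8+5-1=12
Step 4: prey: 85+34-20=99; pred: 12+10-2=20
Step 5: prey: 99+39-39=99; pred: 20+19-4=35
Step 6: prey: 99+39-69=69; pred: 35+34-7=62
Step 7: prey: 69+27-85=11; pred: 62+42-12=92
Step 8: prey: 11+4-20=0; pred: 92+10-18=84
Max prey = 99 at step 4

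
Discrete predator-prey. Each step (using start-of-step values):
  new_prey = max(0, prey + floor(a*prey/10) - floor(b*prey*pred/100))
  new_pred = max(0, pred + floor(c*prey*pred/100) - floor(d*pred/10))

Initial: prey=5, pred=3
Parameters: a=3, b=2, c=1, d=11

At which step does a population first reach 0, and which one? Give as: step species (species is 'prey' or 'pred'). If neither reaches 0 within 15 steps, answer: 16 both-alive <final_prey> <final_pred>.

Step 1: prey: 5+1-0=6; pred: 3+0-3=0
First extinction: pred at step 1

Answer: 1 pred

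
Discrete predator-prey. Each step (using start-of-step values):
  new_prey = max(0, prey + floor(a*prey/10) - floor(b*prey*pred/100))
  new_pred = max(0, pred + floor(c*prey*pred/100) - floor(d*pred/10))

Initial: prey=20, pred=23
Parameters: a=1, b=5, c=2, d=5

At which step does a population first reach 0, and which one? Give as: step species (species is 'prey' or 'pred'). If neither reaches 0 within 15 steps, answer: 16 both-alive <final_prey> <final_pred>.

Step 1: prey: 20+2-23=0; pred: 23+9-11=21
First extinction: prey at step 1

Answer: 1 prey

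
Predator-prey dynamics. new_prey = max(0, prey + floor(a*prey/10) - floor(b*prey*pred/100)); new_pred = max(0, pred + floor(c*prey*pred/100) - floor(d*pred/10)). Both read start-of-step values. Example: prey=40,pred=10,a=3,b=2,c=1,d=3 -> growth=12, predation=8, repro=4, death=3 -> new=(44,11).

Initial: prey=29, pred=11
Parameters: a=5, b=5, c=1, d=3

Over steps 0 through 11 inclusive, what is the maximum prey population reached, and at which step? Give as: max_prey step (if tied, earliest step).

Answer: 36 9

Derivation:
Step 1: prey: 29+14-15=28; pred: 11+3-3=11
Step 2: prey: 28+14-15=27; pred: 11+3-3=11
Step 3: prey: 27+13-14=26; pred: 11+2-3=10
Step 4: prey: 26+13-13=26; pred: 10+2-3=9
Step 5: prey: 26+13-11=28; pred: 9+2-2=9
Step 6: prey: 28+14-12=30; pred: 9+2-2=9
Step 7: prey: 30+15-13=32; pred: 9+2-2=9
Step 8: prey: 32+16-14=34; pred: 9+2-2=9
Step 9: prey: 34+17-15=36; pred: 9+3-2=10
Step 10: prey: 36+18-18=36; pred: 10+3-3=10
Step 11: prey: 36+18-18=36; pred: 10+3-3=10
Max prey = 36 at step 9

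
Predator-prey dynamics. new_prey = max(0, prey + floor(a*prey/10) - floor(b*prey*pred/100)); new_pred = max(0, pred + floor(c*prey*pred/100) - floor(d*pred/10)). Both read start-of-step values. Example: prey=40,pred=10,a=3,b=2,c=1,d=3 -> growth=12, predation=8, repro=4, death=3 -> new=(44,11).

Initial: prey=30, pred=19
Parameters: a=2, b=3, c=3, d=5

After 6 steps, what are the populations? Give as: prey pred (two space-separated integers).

Step 1: prey: 30+6-17=19; pred: 19+17-9=27
Step 2: prey: 19+3-15=7; pred: 27+15-13=29
Step 3: prey: 7+1-6=2; pred: 29+6-14=21
Step 4: prey: 2+0-1=1; pred: 21+1-10=12
Step 5: prey: 1+0-0=1; pred: 12+0-6=6
Step 6: prey: 1+0-0=1; pred: 6+0-3=3

Answer: 1 3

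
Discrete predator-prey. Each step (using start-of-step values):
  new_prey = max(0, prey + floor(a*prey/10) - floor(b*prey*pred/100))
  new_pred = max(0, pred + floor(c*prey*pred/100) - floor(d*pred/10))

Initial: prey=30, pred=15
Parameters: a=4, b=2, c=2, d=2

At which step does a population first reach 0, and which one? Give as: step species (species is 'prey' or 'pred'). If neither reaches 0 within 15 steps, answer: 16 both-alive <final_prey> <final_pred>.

Answer: 7 prey

Derivation:
Step 1: prey: 30+12-9=33; pred: 15+9-3=21
Step 2: prey: 33+13-13=33; pred: 21+13-4=30
Step 3: prey: 33+13-19=27; pred: 30+19-6=43
Step 4: prey: 27+10-23=14; pred: 43+23-8=58
Step 5: prey: 14+5-16=3; pred: 58+16-11=63
Step 6: prey: 3+1-3=1; pred: 63+3-12=54
Step 7: prey: 1+0-1=0; pred: 54+1-10=45
First extinction: prey at step 7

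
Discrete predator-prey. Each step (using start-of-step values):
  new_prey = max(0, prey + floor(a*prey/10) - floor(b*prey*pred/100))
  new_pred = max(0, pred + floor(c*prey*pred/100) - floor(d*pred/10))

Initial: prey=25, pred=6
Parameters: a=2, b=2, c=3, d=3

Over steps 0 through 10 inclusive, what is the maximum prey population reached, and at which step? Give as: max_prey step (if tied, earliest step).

Step 1: prey: 25+5-3=27; pred: 6+4-1=9
Step 2: prey: 27+5-4=28; pred: 9+7-2=14
Step 3: prey: 28+5-7=26; pred: 14+11-4=21
Step 4: prey: 26+5-10=21; pred: 21+16-6=31
Step 5: prey: 21+4-13=12; pred: 31+19-9=41
Step 6: prey: 12+2-9=5; pred: 41+14-12=43
Step 7: prey: 5+1-4=2; pred: 43+6-12=37
Step 8: prey: 2+0-1=1; pred: 37+2-11=28
Step 9: prey: 1+0-0=1; pred: 28+0-8=20
Step 10: prey: 1+0-0=1; pred: 20+0-6=14
Max prey = 28 at step 2

Answer: 28 2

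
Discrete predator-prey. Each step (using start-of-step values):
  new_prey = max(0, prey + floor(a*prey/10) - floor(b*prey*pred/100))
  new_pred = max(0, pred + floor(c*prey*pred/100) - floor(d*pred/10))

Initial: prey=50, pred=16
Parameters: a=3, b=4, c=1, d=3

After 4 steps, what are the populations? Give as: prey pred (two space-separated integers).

Step 1: prey: 50+15-32=33; pred: 16+8-4=20
Step 2: prey: 33+9-26=16; pred: 20+6-6=20
Step 3: prey: 16+4-12=8; pred: 20+3-6=17
Step 4: prey: 8+2-5=5; pred: 17+1-5=13

Answer: 5 13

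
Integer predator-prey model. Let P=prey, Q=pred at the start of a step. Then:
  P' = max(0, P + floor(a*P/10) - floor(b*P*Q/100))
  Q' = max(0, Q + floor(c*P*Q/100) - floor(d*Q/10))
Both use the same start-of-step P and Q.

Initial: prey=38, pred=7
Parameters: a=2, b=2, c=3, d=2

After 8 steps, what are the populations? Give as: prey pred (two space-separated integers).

Answer: 0 39

Derivation:
Step 1: prey: 38+7-5=40; pred: 7+7-1=13
Step 2: prey: 40+8-10=38; pred: 13+15-2=26
Step 3: prey: 38+7-19=26; pred: 26+29-5=50
Step 4: prey: 26+5-26=5; pred: 50+39-10=79
Step 5: prey: 5+1-7=0; pred: 79+11-15=75
Step 6: prey: 0+0-0=0; pred: 75+0-15=60
Step 7: prey: 0+0-0=0; pred: 60+0-12=48
Step 8: prey: 0+0-0=0; pred: 48+0-9=39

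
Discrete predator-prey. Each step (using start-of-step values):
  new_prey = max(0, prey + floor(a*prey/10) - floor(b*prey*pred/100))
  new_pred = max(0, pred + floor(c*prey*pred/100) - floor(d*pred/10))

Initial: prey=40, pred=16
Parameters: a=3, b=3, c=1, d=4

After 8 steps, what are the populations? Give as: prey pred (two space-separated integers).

Step 1: prey: 40+12-19=33; pred: 16+6-6=16
Step 2: prey: 33+9-15=27; pred: 16+5-6=15
Step 3: prey: 27+8-12=23; pred: 15+4-6=13
Step 4: prey: 23+6-8=21; pred: 13+2-5=10
Step 5: prey: 21+6-6=21; pred: 10+2-4=8
Step 6: prey: 21+6-5=22; pred: 8+1-3=6
Step 7: prey: 22+6-3=25; pred: 6+1-2=5
Step 8: prey: 25+7-3=29; pred: 5+1-2=4

Answer: 29 4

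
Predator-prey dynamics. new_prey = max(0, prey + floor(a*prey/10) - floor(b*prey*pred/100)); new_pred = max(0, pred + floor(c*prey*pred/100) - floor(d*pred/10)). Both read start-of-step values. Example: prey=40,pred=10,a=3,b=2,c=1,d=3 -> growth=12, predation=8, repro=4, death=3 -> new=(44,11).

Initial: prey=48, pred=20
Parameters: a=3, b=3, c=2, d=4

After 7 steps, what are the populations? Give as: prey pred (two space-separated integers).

Step 1: prey: 48+14-28=34; pred: 20+19-8=31
Step 2: prey: 34+10-31=13; pred: 31+21-12=40
Step 3: prey: 13+3-15=1; pred: 40+10-16=34
Step 4: prey: 1+0-1=0; pred: 34+0-13=21
Step 5: prey: 0+0-0=0; pred: 21+0-8=13
Step 6: prey: 0+0-0=0; pred: 13+0-5=8
Step 7: prey: 0+0-0=0; pred: 8+0-3=5

Answer: 0 5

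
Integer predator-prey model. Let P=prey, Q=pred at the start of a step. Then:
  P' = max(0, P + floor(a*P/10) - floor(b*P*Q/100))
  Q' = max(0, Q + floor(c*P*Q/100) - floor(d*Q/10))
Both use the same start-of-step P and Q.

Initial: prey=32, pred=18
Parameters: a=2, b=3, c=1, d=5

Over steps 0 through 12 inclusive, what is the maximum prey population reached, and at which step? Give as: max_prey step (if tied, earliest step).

Step 1: prey: 32+6-17=21; pred: 18+5-9=14
Step 2: prey: 21+4-8=17; pred: 14+2-7=9
Step 3: prey: 17+3-4=16; pred: 9+1-4=6
Step 4: prey: 16+3-2=17; pred: 6+0-3=3
Step 5: prey: 17+3-1=19; pred: 3+0-1=2
Step 6: prey: 19+3-1=21; pred: 2+0-1=1
Step 7: prey: 21+4-0=25; pred: 1+0-0=1
Step 8: prey: 25+5-0=30; pred: 1+0-0=1
Step 9: prey: 30+6-0=36; pred: 1+0-0=1
Step 10: prey: 36+7-1=42; pred: 1+0-0=1
Step 11: prey: 42+8-1=49; pred: 1+0-0=1
Step 12: prey: 49+9-1=57; pred: 1+0-0=1
Max prey = 57 at step 12

Answer: 57 12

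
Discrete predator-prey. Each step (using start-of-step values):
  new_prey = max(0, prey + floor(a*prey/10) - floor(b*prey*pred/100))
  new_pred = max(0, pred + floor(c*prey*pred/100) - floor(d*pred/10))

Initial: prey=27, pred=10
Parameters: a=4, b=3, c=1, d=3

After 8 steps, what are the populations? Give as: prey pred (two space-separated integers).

Answer: 48 20

Derivation:
Step 1: prey: 27+10-8=29; pred: 10+2-3=9
Step 2: prey: 29+11-7=33; pred: 9+2-2=9
Step 3: prey: 33+13-8=38; pred: 9+2-2=9
Step 4: prey: 38+15-10=43; pred: 9+3-2=10
Step 5: prey: 43+17-12=48; pred: 10+4-3=11
Step 6: prey: 48+19-15=52; pred: 11+5-3=13
Step 7: prey: 52+20-20=52; pred: 13+6-3=16
Step 8: prey: 52+20-24=48; pred: 16+8-4=20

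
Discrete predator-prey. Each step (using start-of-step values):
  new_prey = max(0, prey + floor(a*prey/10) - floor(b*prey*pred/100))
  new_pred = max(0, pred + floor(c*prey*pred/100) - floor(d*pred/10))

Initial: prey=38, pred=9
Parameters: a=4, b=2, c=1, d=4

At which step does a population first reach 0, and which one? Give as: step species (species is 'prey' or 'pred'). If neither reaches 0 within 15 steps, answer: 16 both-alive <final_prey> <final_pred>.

Answer: 16 both-alive 1 4

Derivation:
Step 1: prey: 38+15-6=47; pred: 9+3-3=9
Step 2: prey: 47+18-8=57; pred: 9+4-3=10
Step 3: prey: 57+22-11=68; pred: 10+5-4=11
Step 4: prey: 68+27-14=81; pred: 11+7-4=14
Step 5: prey: 81+32-22=91; pred: 14+11-5=20
Step 6: prey: 91+36-36=91; pred: 20+18-8=30
Step 7: prey: 91+36-54=73; pred: 30+27-12=45
Step 8: prey: 73+29-65=37; pred: 45+32-18=59
Step 9: prey: 37+14-43=8; pred: 59+21-23=57
Step 10: prey: 8+3-9=2; pred: 57+4-22=39
Step 11: prey: 2+0-1=1; pred: 39+0-15=24
Step 12: prey: 1+0-0=1; pred: 24+0-9=15
Step 13: prey: 1+0-0=1; pred: 15+0-6=9
Step 14: prey: 1+0-0=1; pred: 9+0-3=6
Step 15: prey: 1+0-0=1; pred: 6+0-2=4
No extinction within 15 steps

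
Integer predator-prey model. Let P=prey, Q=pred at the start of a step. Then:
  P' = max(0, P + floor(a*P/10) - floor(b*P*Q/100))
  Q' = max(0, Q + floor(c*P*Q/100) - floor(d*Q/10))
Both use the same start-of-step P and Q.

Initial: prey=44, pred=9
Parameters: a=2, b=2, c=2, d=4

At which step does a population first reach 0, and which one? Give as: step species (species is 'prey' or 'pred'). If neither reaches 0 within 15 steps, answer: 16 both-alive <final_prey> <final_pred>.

Step 1: prey: 44+8-7=45; pred: 9+7-3=13
Step 2: prey: 45+9-11=43; pred: 13+11-5=19
Step 3: prey: 43+8-16=35; pred: 19+16-7=28
Step 4: prey: 35+7-19=23; pred: 28+19-11=36
Step 5: prey: 23+4-16=11; pred: 36+16-14=38
Step 6: prey: 11+2-8=5; pred: 38+8-15=31
Step 7: prey: 5+1-3=3; pred: 31+3-12=22
Step 8: prey: 3+0-1=2; pred: 22+1-8=15
Step 9: prey: 2+0-0=2; pred: 15+0-6=9
Step 10: prey: 2+0-0=2; pred: 9+0-3=6
Step 11: prey: 2+0-0=2; pred: 6+0-2=4
Step 12: prey: 2+0-0=2; pred: 4+0-1=3
Step 13: prey: 2+0-0=2; pred: 3+0-1=2
Step 14: prey: 2+0-0=2; pred: 2+0-0=2
Steps 15-15: state stable at prey=2, pred=2 (no change)
No extinction within 15 steps

Answer: 16 both-alive 2 2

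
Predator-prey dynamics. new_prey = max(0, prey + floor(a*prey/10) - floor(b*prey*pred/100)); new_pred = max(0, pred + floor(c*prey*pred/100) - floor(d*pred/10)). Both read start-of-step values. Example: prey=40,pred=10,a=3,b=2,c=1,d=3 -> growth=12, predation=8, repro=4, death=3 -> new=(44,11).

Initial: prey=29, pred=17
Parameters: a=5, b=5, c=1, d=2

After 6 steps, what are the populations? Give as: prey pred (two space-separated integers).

Step 1: prey: 29+14-24=19; pred: 17+4-3=18
Step 2: prey: 19+9-17=11; pred: 18+3-3=18
Step 3: prey: 11+5-9=7; pred: 18+1-3=16
Step 4: prey: 7+3-5=5; pred: 16+1-3=14
Step 5: prey: 5+2-3=4; pred: 14+0-2=12
Step 6: prey: 4+2-2=4; pred: 12+0-2=10

Answer: 4 10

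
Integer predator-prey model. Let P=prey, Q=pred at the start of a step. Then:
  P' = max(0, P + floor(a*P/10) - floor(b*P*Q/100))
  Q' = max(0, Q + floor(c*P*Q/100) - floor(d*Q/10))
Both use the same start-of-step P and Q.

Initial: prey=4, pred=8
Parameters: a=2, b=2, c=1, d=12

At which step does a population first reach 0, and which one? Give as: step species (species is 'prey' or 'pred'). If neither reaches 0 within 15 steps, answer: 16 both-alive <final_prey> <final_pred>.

Step 1: prey: 4+0-0=4; pred: 8+0-9=0
First extinction: pred at step 1

Answer: 1 pred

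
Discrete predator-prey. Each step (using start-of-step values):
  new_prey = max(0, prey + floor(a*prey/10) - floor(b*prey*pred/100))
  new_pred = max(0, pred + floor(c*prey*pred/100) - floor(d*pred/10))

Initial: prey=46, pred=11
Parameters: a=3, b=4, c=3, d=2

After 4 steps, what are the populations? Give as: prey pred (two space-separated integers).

Answer: 0 46

Derivation:
Step 1: prey: 46+13-20=39; pred: 11+15-2=24
Step 2: prey: 39+11-37=13; pred: 24+28-4=48
Step 3: prey: 13+3-24=0; pred: 48+18-9=57
Step 4: prey: 0+0-0=0; pred: 57+0-11=46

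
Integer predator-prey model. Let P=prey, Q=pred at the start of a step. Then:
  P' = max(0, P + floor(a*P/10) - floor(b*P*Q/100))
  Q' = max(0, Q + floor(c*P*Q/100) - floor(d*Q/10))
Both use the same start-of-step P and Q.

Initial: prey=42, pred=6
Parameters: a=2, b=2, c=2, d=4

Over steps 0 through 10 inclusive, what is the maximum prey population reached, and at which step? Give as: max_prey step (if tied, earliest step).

Step 1: prey: 42+8-5=45; pred: 6+5-2=9
Step 2: prey: 45+9-8=46; pred: 9+8-3=14
Step 3: prey: 46+9-12=43; pred: 14+12-5=21
Step 4: prey: 43+8-18=33; pred: 21+18-8=31
Step 5: prey: 33+6-20=19; pred: 31+20-12=39
Step 6: prey: 19+3-14=8; pred: 39+14-15=38
Step 7: prey: 8+1-6=3; pred: 38+6-15=29
Step 8: prey: 3+0-1=2; pred: 29+1-11=19
Step 9: prey: 2+0-0=2; pred: 19+0-7=12
Step 10: prey: 2+0-0=2; pred: 12+0-4=8
Max prey = 46 at step 2

Answer: 46 2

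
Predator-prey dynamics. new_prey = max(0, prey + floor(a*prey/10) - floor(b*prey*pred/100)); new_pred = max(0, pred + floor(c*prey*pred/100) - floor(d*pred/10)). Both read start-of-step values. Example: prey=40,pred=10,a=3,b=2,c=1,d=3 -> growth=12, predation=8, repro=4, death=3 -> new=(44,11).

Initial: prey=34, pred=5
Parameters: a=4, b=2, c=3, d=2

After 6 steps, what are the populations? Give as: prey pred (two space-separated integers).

Answer: 0 144

Derivation:
Step 1: prey: 34+13-3=44; pred: 5+5-1=9
Step 2: prey: 44+17-7=54; pred: 9+11-1=19
Step 3: prey: 54+21-20=55; pred: 19+30-3=46
Step 4: prey: 55+22-50=27; pred: 46+75-9=112
Step 5: prey: 27+10-60=0; pred: 112+90-22=180
Step 6: prey: 0+0-0=0; pred: 180+0-36=144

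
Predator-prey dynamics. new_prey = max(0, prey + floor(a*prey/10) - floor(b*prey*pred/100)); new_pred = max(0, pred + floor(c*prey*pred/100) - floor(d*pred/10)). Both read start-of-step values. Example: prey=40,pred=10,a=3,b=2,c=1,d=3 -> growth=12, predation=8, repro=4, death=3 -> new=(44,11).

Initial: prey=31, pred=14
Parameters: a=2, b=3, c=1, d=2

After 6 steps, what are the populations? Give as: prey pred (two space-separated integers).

Answer: 6 10

Derivation:
Step 1: prey: 31+6-13=24; pred: 14+4-2=16
Step 2: prey: 24+4-11=17; pred: 16+3-3=16
Step 3: prey: 17+3-8=12; pred: 16+2-3=15
Step 4: prey: 12+2-5=9; pred: 15+1-3=13
Step 5: prey: 9+1-3=7; pred: 13+1-2=12
Step 6: prey: 7+1-2=6; pred: 12+0-2=10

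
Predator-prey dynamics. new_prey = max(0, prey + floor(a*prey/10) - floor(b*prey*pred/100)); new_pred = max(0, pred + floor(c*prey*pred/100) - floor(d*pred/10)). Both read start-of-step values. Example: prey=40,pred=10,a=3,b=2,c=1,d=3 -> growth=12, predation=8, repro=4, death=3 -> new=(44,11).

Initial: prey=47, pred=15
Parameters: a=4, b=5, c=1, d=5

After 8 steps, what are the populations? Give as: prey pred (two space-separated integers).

Answer: 41 1

Derivation:
Step 1: prey: 47+18-35=30; pred: 15+7-7=15
Step 2: prey: 30+12-22=20; pred: 15+4-7=12
Step 3: prey: 20+8-12=16; pred: 12+2-6=8
Step 4: prey: 16+6-6=16; pred: 8+1-4=5
Step 5: prey: 16+6-4=18; pred: 5+0-2=3
Step 6: prey: 18+7-2=23; pred: 3+0-1=2
Step 7: prey: 23+9-2=30; pred: 2+0-1=1
Step 8: prey: 30+12-1=41; pred: 1+0-0=1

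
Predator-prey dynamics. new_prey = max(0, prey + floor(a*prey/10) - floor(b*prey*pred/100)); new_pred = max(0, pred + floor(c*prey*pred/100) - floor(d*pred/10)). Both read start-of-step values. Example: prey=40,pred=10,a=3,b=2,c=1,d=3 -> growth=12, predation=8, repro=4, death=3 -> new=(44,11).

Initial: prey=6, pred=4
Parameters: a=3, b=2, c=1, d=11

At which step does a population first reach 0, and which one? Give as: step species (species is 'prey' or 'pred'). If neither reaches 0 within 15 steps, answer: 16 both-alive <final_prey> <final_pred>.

Answer: 1 pred

Derivation:
Step 1: prey: 6+1-0=7; pred: 4+0-4=0
First extinction: pred at step 1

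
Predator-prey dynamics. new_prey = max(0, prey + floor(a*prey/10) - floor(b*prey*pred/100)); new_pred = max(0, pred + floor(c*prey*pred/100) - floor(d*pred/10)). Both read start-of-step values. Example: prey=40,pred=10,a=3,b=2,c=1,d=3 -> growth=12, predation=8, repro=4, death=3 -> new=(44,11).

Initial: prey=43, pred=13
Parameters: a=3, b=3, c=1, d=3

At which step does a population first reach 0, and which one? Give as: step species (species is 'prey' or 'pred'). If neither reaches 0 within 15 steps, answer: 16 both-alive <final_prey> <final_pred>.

Step 1: prey: 43+12-16=39; pred: 13+5-3=15
Step 2: prey: 39+11-17=33; pred: 15+5-4=16
Step 3: prey: 33+9-15=27; pred: 16+5-4=17
Step 4: prey: 27+8-13=22; pred: 17+4-5=16
Step 5: prey: 22+6-10=18; pred: 16+3-4=15
Step 6: prey: 18+5-8=15; pred: 15+2-4=13
Step 7: prey: 15+4-5=14; pred: 13+1-3=11
Step 8: prey: 14+4-4=14; pred: 11+1-3=9
Step 9: prey: 14+4-3=15; pred: 9+1-2=8
Step 10: prey: 15+4-3=16; pred: 8+1-2=7
Step 11: prey: 16+4-3=17; pred: 7+1-2=6
Step 12: prey: 17+5-3=19; pred: 6+1-1=6
Step 13: prey: 19+5-3=21; pred: 6+1-1=6
Step 14: prey: 21+6-3=24; pred: 6+1-1=6
Step 15: prey: 24+7-4=27; pred: 6+1-1=6
No extinction within 15 steps

Answer: 16 both-alive 27 6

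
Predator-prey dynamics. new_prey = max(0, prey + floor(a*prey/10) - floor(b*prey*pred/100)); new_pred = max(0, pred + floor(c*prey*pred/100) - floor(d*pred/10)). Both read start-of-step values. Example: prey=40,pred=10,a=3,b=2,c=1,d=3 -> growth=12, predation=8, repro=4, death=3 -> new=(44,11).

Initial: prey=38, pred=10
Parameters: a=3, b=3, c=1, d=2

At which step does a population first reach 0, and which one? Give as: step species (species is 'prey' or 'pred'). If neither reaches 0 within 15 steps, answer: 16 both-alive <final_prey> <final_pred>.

Answer: 16 both-alive 5 6

Derivation:
Step 1: prey: 38+11-11=38; pred: 10+3-2=11
Step 2: prey: 38+11-12=37; pred: 11+4-2=13
Step 3: prey: 37+11-14=34; pred: 13+4-2=15
Step 4: prey: 34+10-15=29; pred: 15+5-3=17
Step 5: prey: 29+8-14=23; pred: 17+4-3=18
Step 6: prey: 23+6-12=17; pred: 18+4-3=19
Step 7: prey: 17+5-9=13; pred: 19+3-3=19
Step 8: prey: 13+3-7=9; pred: 19+2-3=18
Step 9: prey: 9+2-4=7; pred: 18+1-3=16
Step 10: prey: 7+2-3=6; pred: 16+1-3=14
Step 11: prey: 6+1-2=5; pred: 14+0-2=12
Step 12: prey: 5+1-1=5; pred: 12+0-2=10
Step 13: prey: 5+1-1=5; pred: 10+0-2=8
Step 14: prey: 5+1-1=5; pred: 8+0-1=7
Step 15: prey: 5+1-1=5; pred: 7+0-1=6
No extinction within 15 steps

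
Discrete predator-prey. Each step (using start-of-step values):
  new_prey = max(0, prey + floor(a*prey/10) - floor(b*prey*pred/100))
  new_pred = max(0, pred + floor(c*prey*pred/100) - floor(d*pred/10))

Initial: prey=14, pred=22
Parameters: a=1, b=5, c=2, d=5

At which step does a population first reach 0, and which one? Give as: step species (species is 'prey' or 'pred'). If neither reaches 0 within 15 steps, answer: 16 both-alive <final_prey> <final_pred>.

Step 1: prey: 14+1-15=0; pred: 22+6-11=17
First extinction: prey at step 1

Answer: 1 prey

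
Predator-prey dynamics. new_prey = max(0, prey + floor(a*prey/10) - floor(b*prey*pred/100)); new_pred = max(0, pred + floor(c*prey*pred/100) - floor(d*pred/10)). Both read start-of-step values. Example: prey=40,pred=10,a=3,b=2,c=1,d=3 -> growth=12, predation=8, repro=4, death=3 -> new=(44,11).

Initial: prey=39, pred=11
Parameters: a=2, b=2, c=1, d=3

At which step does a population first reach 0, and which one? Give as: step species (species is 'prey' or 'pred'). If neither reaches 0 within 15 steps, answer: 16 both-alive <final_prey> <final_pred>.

Answer: 16 both-alive 23 6

Derivation:
Step 1: prey: 39+7-8=38; pred: 11+4-3=12
Step 2: prey: 38+7-9=36; pred: 12+4-3=13
Step 3: prey: 36+7-9=34; pred: 13+4-3=14
Step 4: prey: 34+6-9=31; pred: 14+4-4=14
Step 5: prey: 31+6-8=29; pred: 14+4-4=14
Step 6: prey: 29+5-8=26; pred: 14+4-4=14
Step 7: prey: 26+5-7=24; pred: 14+3-4=13
Step 8: prey: 24+4-6=22; pred: 13+3-3=13
Step 9: prey: 22+4-5=21; pred: 13+2-3=12
Step 10: prey: 21+4-5=20; pred: 12+2-3=11
Step 11: prey: 20+4-4=20; pred: 11+2-3=10
Step 12: prey: 20+4-4=20; pred: 10+2-3=9
Step 13: prey: 20+4-3=21; pred: 9+1-2=8
Step 14: prey: 21+4-3=22; pred: 8+1-2=7
Step 15: prey: 22+4-3=23; pred: 7+1-2=6
No extinction within 15 steps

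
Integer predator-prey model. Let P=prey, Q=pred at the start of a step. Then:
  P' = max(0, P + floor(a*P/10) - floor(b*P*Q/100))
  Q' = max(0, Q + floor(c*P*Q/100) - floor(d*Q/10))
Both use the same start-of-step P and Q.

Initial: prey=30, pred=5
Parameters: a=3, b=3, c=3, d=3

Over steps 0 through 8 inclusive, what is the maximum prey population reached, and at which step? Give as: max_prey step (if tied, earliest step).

Answer: 37 2

Derivation:
Step 1: prey: 30+9-4=35; pred: 5+4-1=8
Step 2: prey: 35+10-8=37; pred: 8+8-2=14
Step 3: prey: 37+11-15=33; pred: 14+15-4=25
Step 4: prey: 33+9-24=18; pred: 25+24-7=42
Step 5: prey: 18+5-22=1; pred: 42+22-12=52
Step 6: prey: 1+0-1=0; pred: 52+1-15=38
Step 7: prey: 0+0-0=0; pred: 38+0-11=27
Step 8: prey: 0+0-0=0; pred: 27+0-8=19
Max prey = 37 at step 2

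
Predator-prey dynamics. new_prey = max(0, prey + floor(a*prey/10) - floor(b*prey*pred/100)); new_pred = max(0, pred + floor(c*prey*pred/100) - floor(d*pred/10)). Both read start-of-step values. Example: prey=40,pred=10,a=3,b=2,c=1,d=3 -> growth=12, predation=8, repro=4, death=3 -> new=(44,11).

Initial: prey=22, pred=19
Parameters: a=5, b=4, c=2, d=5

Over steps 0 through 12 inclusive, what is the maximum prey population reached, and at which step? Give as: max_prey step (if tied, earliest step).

Step 1: prey: 22+11-16=17; pred: 19+8-9=18
Step 2: prey: 17+8-12=13; pred: 18+6-9=15
Step 3: prey: 13+6-7=12; pred: 15+3-7=11
Step 4: prey: 12+6-5=13; pred: 11+2-5=8
Step 5: prey: 13+6-4=15; pred: 8+2-4=6
Step 6: prey: 15+7-3=19; pred: 6+1-3=4
Step 7: prey: 19+9-3=25; pred: 4+1-2=3
Step 8: prey: 25+12-3=34; pred: 3+1-1=3
Step 9: prey: 34+17-4=47; pred: 3+2-1=4
Step 10: prey: 47+23-7=63; pred: 4+3-2=5
Step 11: prey: 63+31-12=82; pred: 5+6-2=9
Step 12: prey: 82+41-29=94; pred: 9+14-4=19
Max prey = 94 at step 12

Answer: 94 12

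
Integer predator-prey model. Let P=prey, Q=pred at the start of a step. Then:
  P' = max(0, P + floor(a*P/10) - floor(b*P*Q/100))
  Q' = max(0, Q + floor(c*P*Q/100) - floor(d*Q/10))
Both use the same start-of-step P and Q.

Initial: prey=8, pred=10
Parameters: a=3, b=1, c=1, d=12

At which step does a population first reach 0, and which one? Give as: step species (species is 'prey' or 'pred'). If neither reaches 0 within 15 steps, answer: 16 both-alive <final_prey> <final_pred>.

Answer: 1 pred

Derivation:
Step 1: prey: 8+2-0=10; pred: 10+0-12=0
First extinction: pred at step 1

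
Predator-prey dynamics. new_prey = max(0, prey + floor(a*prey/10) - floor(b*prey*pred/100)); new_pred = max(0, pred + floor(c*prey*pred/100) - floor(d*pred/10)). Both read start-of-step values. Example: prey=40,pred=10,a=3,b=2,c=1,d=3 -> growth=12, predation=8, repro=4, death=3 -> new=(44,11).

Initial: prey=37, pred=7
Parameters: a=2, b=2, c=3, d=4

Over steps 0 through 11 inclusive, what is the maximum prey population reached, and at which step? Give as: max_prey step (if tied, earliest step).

Answer: 39 1

Derivation:
Step 1: prey: 37+7-5=39; pred: 7+7-2=12
Step 2: prey: 39+7-9=37; pred: 12+14-4=22
Step 3: prey: 37+7-16=28; pred: 22+24-8=38
Step 4: prey: 28+5-21=12; pred: 38+31-15=54
Step 5: prey: 12+2-12=2; pred: 54+19-21=52
Step 6: prey: 2+0-2=0; pred: 52+3-20=35
Step 7: prey: 0+0-0=0; pred: 35+0-14=21
Step 8: prey: 0+0-0=0; pred: 21+0-8=13
Step 9: prey: 0+0-0=0; pred: 13+0-5=8
Step 10: prey: 0+0-0=0; pred: 8+0-3=5
Step 11: prey: 0+0-0=0; pred: 5+0-2=3
Max prey = 39 at step 1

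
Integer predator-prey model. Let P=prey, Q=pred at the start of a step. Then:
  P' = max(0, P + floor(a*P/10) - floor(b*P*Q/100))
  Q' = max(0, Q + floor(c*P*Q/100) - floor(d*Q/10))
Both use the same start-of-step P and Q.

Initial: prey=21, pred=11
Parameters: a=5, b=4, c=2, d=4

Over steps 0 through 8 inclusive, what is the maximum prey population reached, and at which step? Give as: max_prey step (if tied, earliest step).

Step 1: prey: 21+10-9=22; pred: 11+4-4=11
Step 2: prey: 22+11-9=24; pred: 11+4-4=11
Step 3: prey: 24+12-10=26; pred: 11+5-4=12
Step 4: prey: 26+13-12=27; pred: 12+6-4=14
Step 5: prey: 27+13-15=25; pred: 14+7-5=16
Step 6: prey: 25+12-16=21; pred: 16+8-6=18
Step 7: prey: 21+10-15=16; pred: 18+7-7=18
Step 8: prey: 16+8-11=13; pred: 18+5-7=16
Max prey = 27 at step 4

Answer: 27 4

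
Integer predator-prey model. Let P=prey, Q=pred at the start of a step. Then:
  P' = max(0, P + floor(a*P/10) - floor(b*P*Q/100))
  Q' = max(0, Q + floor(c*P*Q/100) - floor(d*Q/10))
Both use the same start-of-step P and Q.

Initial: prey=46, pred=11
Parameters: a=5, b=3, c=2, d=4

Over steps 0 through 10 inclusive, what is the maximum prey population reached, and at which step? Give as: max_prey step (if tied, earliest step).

Answer: 54 1

Derivation:
Step 1: prey: 46+23-15=54; pred: 11+10-4=17
Step 2: prey: 54+27-27=54; pred: 17+18-6=29
Step 3: prey: 54+27-46=35; pred: 29+31-11=49
Step 4: prey: 35+17-51=1; pred: 49+34-19=64
Step 5: prey: 1+0-1=0; pred: 64+1-25=40
Step 6: prey: 0+0-0=0; pred: 40+0-16=24
Step 7: prey: 0+0-0=0; pred: 24+0-9=15
Step 8: prey: 0+0-0=0; pred: 15+0-6=9
Step 9: prey: 0+0-0=0; pred: 9+0-3=6
Step 10: prey: 0+0-0=0; pred: 6+0-2=4
Max prey = 54 at step 1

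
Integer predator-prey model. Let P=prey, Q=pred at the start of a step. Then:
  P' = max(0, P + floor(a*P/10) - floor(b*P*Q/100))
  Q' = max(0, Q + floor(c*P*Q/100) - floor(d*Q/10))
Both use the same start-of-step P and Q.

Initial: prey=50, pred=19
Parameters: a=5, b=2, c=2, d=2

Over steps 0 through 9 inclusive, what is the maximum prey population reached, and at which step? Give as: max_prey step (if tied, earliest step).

Answer: 56 1

Derivation:
Step 1: prey: 50+25-19=56; pred: 19+19-3=35
Step 2: prey: 56+28-39=45; pred: 35+39-7=67
Step 3: prey: 45+22-60=7; pred: 67+60-13=114
Step 4: prey: 7+3-15=0; pred: 114+15-22=107
Step 5: prey: 0+0-0=0; pred: 107+0-21=86
Step 6: prey: 0+0-0=0; pred: 86+0-17=69
Step 7: prey: 0+0-0=0; pred: 69+0-13=56
Step 8: prey: 0+0-0=0; pred: 56+0-11=45
Step 9: prey: 0+0-0=0; pred: 45+0-9=36
Max prey = 56 at step 1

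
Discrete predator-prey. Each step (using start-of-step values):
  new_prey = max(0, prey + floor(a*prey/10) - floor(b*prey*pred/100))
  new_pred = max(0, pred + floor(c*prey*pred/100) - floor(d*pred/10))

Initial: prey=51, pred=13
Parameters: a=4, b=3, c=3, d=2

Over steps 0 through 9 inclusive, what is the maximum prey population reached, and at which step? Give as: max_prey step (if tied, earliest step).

Answer: 52 1

Derivation:
Step 1: prey: 51+20-19=52; pred: 13+19-2=30
Step 2: prey: 52+20-46=26; pred: 30+46-6=70
Step 3: prey: 26+10-54=0; pred: 70+54-14=110
Step 4: prey: 0+0-0=0; pred: 110+0-22=88
Step 5: prey: 0+0-0=0; pred: 88+0-17=71
Step 6: prey: 0+0-0=0; pred: 71+0-14=57
Step 7: prey: 0+0-0=0; pred: 57+0-11=46
Step 8: prey: 0+0-0=0; pred: 46+0-9=37
Step 9: prey: 0+0-0=0; pred: 37+0-7=30
Max prey = 52 at step 1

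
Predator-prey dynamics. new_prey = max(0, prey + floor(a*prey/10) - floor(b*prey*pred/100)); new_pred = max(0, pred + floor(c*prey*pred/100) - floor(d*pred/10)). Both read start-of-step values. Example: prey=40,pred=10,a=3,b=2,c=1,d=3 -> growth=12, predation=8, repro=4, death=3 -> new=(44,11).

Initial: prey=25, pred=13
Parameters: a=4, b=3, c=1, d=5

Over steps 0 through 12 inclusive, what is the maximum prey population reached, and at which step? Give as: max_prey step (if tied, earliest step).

Answer: 128 10

Derivation:
Step 1: prey: 25+10-9=26; pred: 13+3-6=10
Step 2: prey: 26+10-7=29; pred: 10+2-5=7
Step 3: prey: 29+11-6=34; pred: 7+2-3=6
Step 4: prey: 34+13-6=41; pred: 6+2-3=5
Step 5: prey: 41+16-6=51; pred: 5+2-2=5
Step 6: prey: 51+20-7=64; pred: 5+2-2=5
Step 7: prey: 64+25-9=80; pred: 5+3-2=6
Step 8: prey: 80+32-14=98; pred: 6+4-3=7
Step 9: prey: 98+39-20=117; pred: 7+6-3=10
Step 10: prey: 117+46-35=128; pred: 10+11-5=16
Step 11: prey: 128+51-61=118; pred: 16+20-8=28
Step 12: prey: 118+47-99=66; pred: 28+33-14=47
Max prey = 128 at step 10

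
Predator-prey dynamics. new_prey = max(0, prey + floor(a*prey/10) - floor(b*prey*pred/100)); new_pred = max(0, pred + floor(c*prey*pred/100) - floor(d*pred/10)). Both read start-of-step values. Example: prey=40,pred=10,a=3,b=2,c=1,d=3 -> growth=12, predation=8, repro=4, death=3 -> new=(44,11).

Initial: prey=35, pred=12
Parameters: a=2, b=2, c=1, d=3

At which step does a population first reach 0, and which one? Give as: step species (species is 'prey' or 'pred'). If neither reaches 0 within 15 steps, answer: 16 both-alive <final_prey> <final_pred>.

Step 1: prey: 35+7-8=34; pred: 12+4-3=13
Step 2: prey: 34+6-8=32; pred: 13+4-3=14
Step 3: prey: 32+6-8=30; pred: 14+4-4=14
Step 4: prey: 30+6-8=28; pred: 14+4-4=14
Step 5: prey: 28+5-7=26; pred: 14+3-4=13
Step 6: prey: 26+5-6=25; pred: 13+3-3=13
Step 7: prey: 25+5-6=24; pred: 13+3-3=13
Step 8: prey: 24+4-6=22; pred: 13+3-3=13
Step 9: prey: 22+4-5=21; pred: 13+2-3=12
Step 10: prey: 21+4-5=20; pred: 12+2-3=11
Step 11: prey: 20+4-4=20; pred: 11+2-3=10
Step 12: prey: 20+4-4=20; pred: 10+2-3=9
Step 13: prey: 20+4-3=21; pred: 9+1-2=8
Step 14: prey: 21+4-3=22; pred: 8+1-2=7
Step 15: prey: 22+4-3=23; pred: 7+1-2=6
No extinction within 15 steps

Answer: 16 both-alive 23 6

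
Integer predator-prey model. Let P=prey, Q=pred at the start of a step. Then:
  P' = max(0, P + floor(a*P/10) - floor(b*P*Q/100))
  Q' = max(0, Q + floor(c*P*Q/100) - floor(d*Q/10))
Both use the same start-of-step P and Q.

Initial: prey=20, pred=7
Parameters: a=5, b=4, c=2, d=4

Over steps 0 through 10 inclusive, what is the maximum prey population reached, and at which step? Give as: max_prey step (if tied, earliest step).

Step 1: prey: 20+10-5=25; pred: 7+2-2=7
Step 2: prey: 25+12-7=30; pred: 7+3-2=8
Step 3: prey: 30+15-9=36; pred: 8+4-3=9
Step 4: prey: 36+18-12=42; pred: 9+6-3=12
Step 5: prey: 42+21-20=43; pred: 12+10-4=18
Step 6: prey: 43+21-30=34; pred: 18+15-7=26
Step 7: prey: 34+17-35=16; pred: 26+17-10=33
Step 8: prey: 16+8-21=3; pred: 33+10-13=30
Step 9: prey: 3+1-3=1; pred: 30+1-12=19
Step 10: prey: 1+0-0=1; pred: 19+0-7=12
Max prey = 43 at step 5

Answer: 43 5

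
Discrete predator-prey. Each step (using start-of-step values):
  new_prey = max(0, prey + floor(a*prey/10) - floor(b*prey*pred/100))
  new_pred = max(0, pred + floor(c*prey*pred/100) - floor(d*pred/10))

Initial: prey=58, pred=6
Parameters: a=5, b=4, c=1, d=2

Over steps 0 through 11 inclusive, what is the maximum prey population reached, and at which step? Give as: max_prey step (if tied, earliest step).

Step 1: prey: 58+29-13=74; pred: 6+3-1=8
Step 2: prey: 74+37-23=88; pred: 8+5-1=12
Step 3: prey: 88+44-42=90; pred: 12+10-2=20
Step 4: prey: 90+45-72=63; pred: 20+18-4=34
Step 5: prey: 63+31-85=9; pred: 34+21-6=49
Step 6: prey: 9+4-17=0; pred: 49+4-9=44
Step 7: prey: 0+0-0=0; pred: 44+0-8=36
Step 8: prey: 0+0-0=0; pred: 36+0-7=29
Step 9: prey: 0+0-0=0; pred: 29+0-5=24
Step 10: prey: 0+0-0=0; pred: 24+0-4=20
Step 11: prey: 0+0-0=0; pred: 20+0-4=16
Max prey = 90 at step 3

Answer: 90 3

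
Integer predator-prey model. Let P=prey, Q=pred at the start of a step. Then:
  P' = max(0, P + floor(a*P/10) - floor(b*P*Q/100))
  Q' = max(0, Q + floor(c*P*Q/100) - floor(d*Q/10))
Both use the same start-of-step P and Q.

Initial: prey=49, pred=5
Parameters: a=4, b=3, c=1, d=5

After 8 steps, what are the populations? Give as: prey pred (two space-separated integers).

Step 1: prey: 49+19-7=61; pred: 5+2-2=5
Step 2: prey: 61+24-9=76; pred: 5+3-2=6
Step 3: prey: 76+30-13=93; pred: 6+4-3=7
Step 4: prey: 93+37-19=111; pred: 7+6-3=10
Step 5: prey: 111+44-33=122; pred: 10+11-5=16
Step 6: prey: 122+48-58=112; pred: 16+19-8=27
Step 7: prey: 112+44-90=66; pred: 27+30-13=44
Step 8: prey: 66+26-87=5; pred: 44+29-22=51

Answer: 5 51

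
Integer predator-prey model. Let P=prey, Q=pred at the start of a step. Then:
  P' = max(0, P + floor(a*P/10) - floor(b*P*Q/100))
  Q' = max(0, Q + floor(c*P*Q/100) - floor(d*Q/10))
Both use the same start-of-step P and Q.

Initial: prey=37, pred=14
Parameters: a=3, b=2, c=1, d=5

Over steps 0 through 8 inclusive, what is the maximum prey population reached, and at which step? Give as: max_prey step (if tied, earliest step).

Answer: 83 8

Derivation:
Step 1: prey: 37+11-10=38; pred: 14+5-7=12
Step 2: prey: 38+11-9=40; pred: 12+4-6=10
Step 3: prey: 40+12-8=44; pred: 10+4-5=9
Step 4: prey: 44+13-7=50; pred: 9+3-4=8
Step 5: prey: 50+15-8=57; pred: 8+4-4=8
Step 6: prey: 57+17-9=65; pred: 8+4-4=8
Step 7: prey: 65+19-10=74; pred: 8+5-4=9
Step 8: prey: 74+22-13=83; pred: 9+6-4=11
Max prey = 83 at step 8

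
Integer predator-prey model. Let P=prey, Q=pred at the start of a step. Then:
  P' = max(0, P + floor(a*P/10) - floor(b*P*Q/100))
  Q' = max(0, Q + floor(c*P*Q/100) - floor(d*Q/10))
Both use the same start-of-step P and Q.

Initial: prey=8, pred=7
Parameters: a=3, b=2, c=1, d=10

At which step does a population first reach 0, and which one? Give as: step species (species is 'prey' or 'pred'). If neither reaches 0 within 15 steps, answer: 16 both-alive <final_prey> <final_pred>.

Step 1: prey: 8+2-1=9; pred: 7+0-7=0
First extinction: pred at step 1

Answer: 1 pred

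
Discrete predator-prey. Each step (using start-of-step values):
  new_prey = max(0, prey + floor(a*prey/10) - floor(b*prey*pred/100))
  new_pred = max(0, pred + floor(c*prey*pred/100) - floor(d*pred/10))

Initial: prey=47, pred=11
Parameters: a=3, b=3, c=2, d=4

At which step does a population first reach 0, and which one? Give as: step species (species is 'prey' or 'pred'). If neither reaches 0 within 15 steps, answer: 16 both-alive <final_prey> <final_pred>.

Answer: 16 both-alive 1 2

Derivation:
Step 1: prey: 47+14-15=46; pred: 11+10-4=17
Step 2: prey: 46+13-23=36; pred: 17+15-6=26
Step 3: prey: 36+10-28=18; pred: 26+18-10=34
Step 4: prey: 18+5-18=5; pred: 34+12-13=33
Step 5: prey: 5+1-4=2; pred: 33+3-13=23
Step 6: prey: 2+0-1=1; pred: 23+0-9=14
Step 7: prey: 1+0-0=1; pred: 14+0-5=9
Step 8: prey: 1+0-0=1; pred: 9+0-3=6
Step 9: prey: 1+0-0=1; pred: 6+0-2=4
Step 10: prey: 1+0-0=1; pred: 4+0-1=3
Step 11: prey: 1+0-0=1; pred: 3+0-1=2
Step 12: prey: 1+0-0=1; pred: 2+0-0=2
Steps 13-15: state stable at prey=1, pred=2 (no change)
No extinction within 15 steps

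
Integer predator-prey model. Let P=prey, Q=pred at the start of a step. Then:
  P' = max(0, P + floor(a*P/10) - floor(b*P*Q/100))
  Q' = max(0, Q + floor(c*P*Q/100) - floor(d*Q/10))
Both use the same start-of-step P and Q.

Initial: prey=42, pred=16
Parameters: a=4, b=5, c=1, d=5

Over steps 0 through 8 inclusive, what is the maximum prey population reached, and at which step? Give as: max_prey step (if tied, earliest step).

Answer: 55 8

Derivation:
Step 1: prey: 42+16-33=25; pred: 16+6-8=14
Step 2: prey: 25+10-17=18; pred: 14+3-7=10
Step 3: prey: 18+7-9=16; pred: 10+1-5=6
Step 4: prey: 16+6-4=18; pred: 6+0-3=3
Step 5: prey: 18+7-2=23; pred: 3+0-1=2
Step 6: prey: 23+9-2=30; pred: 2+0-1=1
Step 7: prey: 30+12-1=41; pred: 1+0-0=1
Step 8: prey: 41+16-2=55; pred: 1+0-0=1
Max prey = 55 at step 8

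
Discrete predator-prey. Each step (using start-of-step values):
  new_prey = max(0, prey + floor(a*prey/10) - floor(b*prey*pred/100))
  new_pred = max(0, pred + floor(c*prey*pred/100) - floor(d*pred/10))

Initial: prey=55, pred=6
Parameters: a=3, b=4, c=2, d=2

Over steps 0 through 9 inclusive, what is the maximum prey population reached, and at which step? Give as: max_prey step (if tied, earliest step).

Answer: 58 1

Derivation:
Step 1: prey: 55+16-13=58; pred: 6+6-1=11
Step 2: prey: 58+17-25=50; pred: 11+12-2=21
Step 3: prey: 50+15-42=23; pred: 21+21-4=38
Step 4: prey: 23+6-34=0; pred: 38+17-7=48
Step 5: prey: 0+0-0=0; pred: 48+0-9=39
Step 6: prey: 0+0-0=0; pred: 39+0-7=32
Step 7: prey: 0+0-0=0; pred: 32+0-6=26
Step 8: prey: 0+0-0=0; pred: 26+0-5=21
Step 9: prey: 0+0-0=0; pred: 21+0-4=17
Max prey = 58 at step 1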